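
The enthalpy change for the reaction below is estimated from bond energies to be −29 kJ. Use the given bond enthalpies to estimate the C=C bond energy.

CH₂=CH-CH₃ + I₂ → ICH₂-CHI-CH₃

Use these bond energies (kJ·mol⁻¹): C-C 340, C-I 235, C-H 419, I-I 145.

D(C=C) ≈ 636 kJ/mol

Let D be the C=C bond energy.
Σ(broken) = 1×340 + 6×419 + 1×D + 1×145 = 2999 + D
Σ(formed) = 2×340 + 6×419 + 2×235 = 3664
ΔH = Σ(broken) − Σ(formed) = (2999 + D) − (3664) = −665 + D
Setting this equal to −29 kJ gives D = 636 kJ/mol.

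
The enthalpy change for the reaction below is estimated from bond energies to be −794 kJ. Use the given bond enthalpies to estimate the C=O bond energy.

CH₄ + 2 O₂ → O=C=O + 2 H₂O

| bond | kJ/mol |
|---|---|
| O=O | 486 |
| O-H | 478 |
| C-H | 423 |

D(C=O) ≈ 773 kJ/mol

Let D be the C=O bond energy.
Σ(broken) = 4×423 + 2×486 = 2664
Σ(formed) = 2×D + 4×478 = 1912 + 2D
ΔH = Σ(broken) − Σ(formed) = (2664) − (1912 + 2D) = +752 − 2D
Setting this equal to −794 kJ gives 2D = 1546, so D = 773 kJ/mol.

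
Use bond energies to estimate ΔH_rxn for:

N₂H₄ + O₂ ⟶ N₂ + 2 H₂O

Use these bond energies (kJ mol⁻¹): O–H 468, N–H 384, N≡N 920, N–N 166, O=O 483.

Bonds broken (reactants):
  N–H: 4 × 384 = 1536
  N–N: 1 × 166 = 166
  O=O: 1 × 483 = 483
  Σ(broken) = 2185 kJ
Bonds formed (products):
  N≡N: 1 × 920 = 920
  O–H: 4 × 468 = 1872
  Σ(formed) = 2792 kJ
ΔH = Σ(broken) − Σ(formed) = 2185 − 2792 = −607 kJ

ΔH ≈ −607 kJ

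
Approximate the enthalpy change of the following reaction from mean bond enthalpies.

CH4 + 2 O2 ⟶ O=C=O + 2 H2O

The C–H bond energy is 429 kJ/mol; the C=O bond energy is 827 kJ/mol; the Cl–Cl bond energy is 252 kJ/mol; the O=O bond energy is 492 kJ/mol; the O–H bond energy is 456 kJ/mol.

ΔH ≈ −778 kJ

Bonds broken (reactants):
  C–H: 4 × 429 = 1716
  O=O: 2 × 492 = 984
  Σ(broken) = 2700 kJ
Bonds formed (products):
  C=O: 2 × 827 = 1654
  O–H: 4 × 456 = 1824
  Σ(formed) = 3478 kJ
ΔH = Σ(broken) − Σ(formed) = 2700 − 3478 = −778 kJ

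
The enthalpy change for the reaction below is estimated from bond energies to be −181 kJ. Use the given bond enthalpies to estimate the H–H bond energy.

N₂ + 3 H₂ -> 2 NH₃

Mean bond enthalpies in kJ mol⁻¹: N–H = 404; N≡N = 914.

D(H–H) ≈ 443 kJ/mol

Let D be the H–H bond energy.
Σ(broken) = 3×D + 1×914 = 914 + 3D
Σ(formed) = 6×404 = 2424
ΔH = Σ(broken) − Σ(formed) = (914 + 3D) − (2424) = −1510 + 3D
Setting this equal to −181 kJ gives 3D = 1329, so D = 443 kJ/mol.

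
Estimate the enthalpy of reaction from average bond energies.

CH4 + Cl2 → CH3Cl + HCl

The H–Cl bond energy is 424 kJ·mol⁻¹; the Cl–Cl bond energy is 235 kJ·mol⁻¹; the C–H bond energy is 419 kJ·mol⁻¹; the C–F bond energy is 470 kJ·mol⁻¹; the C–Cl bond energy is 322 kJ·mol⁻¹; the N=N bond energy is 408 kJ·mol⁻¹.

Bonds broken (reactants):
  C–H: 4 × 419 = 1676
  Cl–Cl: 1 × 235 = 235
  Σ(broken) = 1911 kJ
Bonds formed (products):
  C–Cl: 1 × 322 = 322
  C–H: 3 × 419 = 1257
  H–Cl: 1 × 424 = 424
  Σ(formed) = 2003 kJ
ΔH = Σ(broken) − Σ(formed) = 1911 − 2003 = −92 kJ

ΔH ≈ −92 kJ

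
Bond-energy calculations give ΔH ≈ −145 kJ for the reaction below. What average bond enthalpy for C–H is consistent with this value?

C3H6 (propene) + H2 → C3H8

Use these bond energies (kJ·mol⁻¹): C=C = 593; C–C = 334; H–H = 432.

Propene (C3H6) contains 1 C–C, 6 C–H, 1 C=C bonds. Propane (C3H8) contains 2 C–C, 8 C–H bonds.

Let D be the C–H bond energy.
Σ(broken) = 1×334 + 6×D + 1×593 + 1×432 = 1359 + 6D
Σ(formed) = 2×334 + 8×D = 668 + 8D
ΔH = Σ(broken) − Σ(formed) = (1359 + 6D) − (668 + 8D) = +691 − 2D
Setting this equal to −145 kJ gives 2D = 836, so D = 418 kJ/mol.

D(C–H) ≈ 418 kJ/mol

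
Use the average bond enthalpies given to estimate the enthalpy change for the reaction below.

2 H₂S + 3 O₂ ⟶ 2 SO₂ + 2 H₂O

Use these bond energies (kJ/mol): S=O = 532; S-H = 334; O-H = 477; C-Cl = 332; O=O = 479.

ΔH ≈ −1263 kJ

Bonds broken (reactants):
  O=O: 3 × 479 = 1437
  S-H: 4 × 334 = 1336
  Σ(broken) = 2773 kJ
Bonds formed (products):
  O-H: 4 × 477 = 1908
  S=O: 4 × 532 = 2128
  Σ(formed) = 4036 kJ
ΔH = Σ(broken) − Σ(formed) = 2773 − 4036 = −1263 kJ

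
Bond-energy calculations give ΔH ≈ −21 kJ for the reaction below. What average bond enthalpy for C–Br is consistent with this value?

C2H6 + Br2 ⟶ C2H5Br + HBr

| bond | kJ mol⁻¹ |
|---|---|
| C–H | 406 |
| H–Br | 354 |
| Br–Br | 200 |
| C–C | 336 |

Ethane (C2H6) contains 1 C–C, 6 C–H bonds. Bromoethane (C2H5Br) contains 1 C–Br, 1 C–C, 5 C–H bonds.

Let D be the C–Br bond energy.
Σ(broken) = 1×200 + 1×336 + 6×406 = 2972
Σ(formed) = 1×D + 1×336 + 5×406 + 1×354 = 2720 + D
ΔH = Σ(broken) − Σ(formed) = (2972) − (2720 + D) = +252 − D
Setting this equal to −21 kJ gives D = 273 kJ/mol.

D(C–Br) ≈ 273 kJ/mol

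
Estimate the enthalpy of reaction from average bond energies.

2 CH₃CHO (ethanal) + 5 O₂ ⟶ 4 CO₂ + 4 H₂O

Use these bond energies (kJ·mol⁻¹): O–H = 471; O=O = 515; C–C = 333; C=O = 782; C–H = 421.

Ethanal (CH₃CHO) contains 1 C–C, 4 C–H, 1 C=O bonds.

ΔH ≈ −1851 kJ

Bonds broken (reactants):
  C–C: 2 × 333 = 666
  C–H: 8 × 421 = 3368
  C=O: 2 × 782 = 1564
  O=O: 5 × 515 = 2575
  Σ(broken) = 8173 kJ
Bonds formed (products):
  C=O: 8 × 782 = 6256
  O–H: 8 × 471 = 3768
  Σ(formed) = 10024 kJ
ΔH = Σ(broken) − Σ(formed) = 8173 − 10024 = −1851 kJ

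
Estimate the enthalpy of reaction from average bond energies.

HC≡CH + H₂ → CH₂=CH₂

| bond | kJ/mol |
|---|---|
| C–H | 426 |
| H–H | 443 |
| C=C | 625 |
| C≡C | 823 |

ΔH ≈ −211 kJ

Bonds broken (reactants):
  C≡C: 1 × 823 = 823
  C–H: 2 × 426 = 852
  H–H: 1 × 443 = 443
  Σ(broken) = 2118 kJ
Bonds formed (products):
  C–H: 4 × 426 = 1704
  C=C: 1 × 625 = 625
  Σ(formed) = 2329 kJ
ΔH = Σ(broken) − Σ(formed) = 2118 − 2329 = −211 kJ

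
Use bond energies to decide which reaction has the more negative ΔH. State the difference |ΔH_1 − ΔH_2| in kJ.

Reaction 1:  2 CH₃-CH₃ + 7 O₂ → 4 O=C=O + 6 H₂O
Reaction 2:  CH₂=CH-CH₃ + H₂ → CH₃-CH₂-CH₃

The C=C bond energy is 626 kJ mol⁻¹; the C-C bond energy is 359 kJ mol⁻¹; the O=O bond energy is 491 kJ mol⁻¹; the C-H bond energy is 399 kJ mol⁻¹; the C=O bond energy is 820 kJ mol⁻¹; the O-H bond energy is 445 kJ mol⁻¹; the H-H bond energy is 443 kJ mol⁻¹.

Reaction 1, by 2869 kJ

Reaction 1:
  Bonds broken (reactants):
    C-C: 2 × 359 = 718
    C-H: 12 × 399 = 4788
    O=O: 7 × 491 = 3437
    Σ(broken) = 8943 kJ
  Bonds formed (products):
    C=O: 8 × 820 = 6560
    O-H: 12 × 445 = 5340
    Σ(formed) = 11900 kJ
  ΔH_1 = 8943 − 11900 = −2957 kJ
Reaction 2:
  Bonds broken (reactants):
    C-C: 1 × 359 = 359
    C-H: 6 × 399 = 2394
    C=C: 1 × 626 = 626
    H-H: 1 × 443 = 443
    Σ(broken) = 3822 kJ
  Bonds formed (products):
    C-C: 2 × 359 = 718
    C-H: 8 × 399 = 3192
    Σ(formed) = 3910 kJ
  ΔH_2 = 3822 − 3910 = −88 kJ
ΔH_1 − ΔH_2 = −2869 kJ, so reaction 1 has the more negative ΔH; |ΔH_1 − ΔH_2| = 2869 kJ.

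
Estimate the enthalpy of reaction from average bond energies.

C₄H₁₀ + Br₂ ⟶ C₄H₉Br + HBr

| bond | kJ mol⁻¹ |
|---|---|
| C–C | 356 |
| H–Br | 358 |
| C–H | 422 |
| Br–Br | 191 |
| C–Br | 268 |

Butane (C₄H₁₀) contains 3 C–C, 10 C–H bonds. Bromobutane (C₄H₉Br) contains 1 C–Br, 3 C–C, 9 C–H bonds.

ΔH ≈ −13 kJ

Bonds broken (reactants):
  Br–Br: 1 × 191 = 191
  C–C: 3 × 356 = 1068
  C–H: 10 × 422 = 4220
  Σ(broken) = 5479 kJ
Bonds formed (products):
  C–Br: 1 × 268 = 268
  C–C: 3 × 356 = 1068
  C–H: 9 × 422 = 3798
  H–Br: 1 × 358 = 358
  Σ(formed) = 5492 kJ
ΔH = Σ(broken) − Σ(formed) = 5479 − 5492 = −13 kJ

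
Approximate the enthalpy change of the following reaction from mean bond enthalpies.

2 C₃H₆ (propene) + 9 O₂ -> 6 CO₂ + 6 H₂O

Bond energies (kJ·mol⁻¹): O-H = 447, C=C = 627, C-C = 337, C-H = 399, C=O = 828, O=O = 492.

ΔH ≈ −4156 kJ

Bonds broken (reactants):
  C-C: 2 × 337 = 674
  C-H: 12 × 399 = 4788
  C=C: 2 × 627 = 1254
  O=O: 9 × 492 = 4428
  Σ(broken) = 11144 kJ
Bonds formed (products):
  C=O: 12 × 828 = 9936
  O-H: 12 × 447 = 5364
  Σ(formed) = 15300 kJ
ΔH = Σ(broken) − Σ(formed) = 11144 − 15300 = −4156 kJ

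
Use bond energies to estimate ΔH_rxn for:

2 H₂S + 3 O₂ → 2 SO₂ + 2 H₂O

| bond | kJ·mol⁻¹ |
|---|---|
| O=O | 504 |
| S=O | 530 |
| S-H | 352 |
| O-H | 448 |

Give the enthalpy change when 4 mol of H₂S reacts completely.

Bonds broken (reactants):
  O=O: 3 × 504 = 1512
  S-H: 4 × 352 = 1408
  Σ(broken) = 2920 kJ
Bonds formed (products):
  O-H: 4 × 448 = 1792
  S=O: 4 × 530 = 2120
  Σ(formed) = 3912 kJ
ΔH = Σ(broken) − Σ(formed) = 2920 − 3912 = −992 kJ
For 2× the reaction as written: 2 × (−992) = −1984 kJ

ΔH = −1984 kJ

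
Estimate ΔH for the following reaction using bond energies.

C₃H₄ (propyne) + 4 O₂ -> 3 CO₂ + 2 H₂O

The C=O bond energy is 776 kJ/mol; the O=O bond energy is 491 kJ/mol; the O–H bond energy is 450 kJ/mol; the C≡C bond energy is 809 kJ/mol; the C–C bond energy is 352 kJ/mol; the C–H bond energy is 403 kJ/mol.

Bonds broken (reactants):
  C≡C: 1 × 809 = 809
  C–C: 1 × 352 = 352
  C–H: 4 × 403 = 1612
  O=O: 4 × 491 = 1964
  Σ(broken) = 4737 kJ
Bonds formed (products):
  C=O: 6 × 776 = 4656
  O–H: 4 × 450 = 1800
  Σ(formed) = 6456 kJ
ΔH = Σ(broken) − Σ(formed) = 4737 − 6456 = −1719 kJ

ΔH ≈ −1719 kJ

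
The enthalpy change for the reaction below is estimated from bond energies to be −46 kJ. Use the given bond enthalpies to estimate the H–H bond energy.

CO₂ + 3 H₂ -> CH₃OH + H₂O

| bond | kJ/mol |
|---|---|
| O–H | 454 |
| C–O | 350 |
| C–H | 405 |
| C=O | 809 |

Let D be the H–H bond energy.
Σ(broken) = 2×809 + 3×D = 1618 + 3D
Σ(formed) = 3×405 + 1×350 + 3×454 = 2927
ΔH = Σ(broken) − Σ(formed) = (1618 + 3D) − (2927) = −1309 + 3D
Setting this equal to −46 kJ gives 3D = 1263, so D = 421 kJ/mol.

D(H–H) ≈ 421 kJ/mol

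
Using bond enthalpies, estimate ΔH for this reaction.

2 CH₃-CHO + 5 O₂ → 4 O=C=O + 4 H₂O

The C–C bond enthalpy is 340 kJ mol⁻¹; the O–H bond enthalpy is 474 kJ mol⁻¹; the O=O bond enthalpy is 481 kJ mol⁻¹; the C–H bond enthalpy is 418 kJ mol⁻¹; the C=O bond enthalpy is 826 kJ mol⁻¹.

Bonds broken (reactants):
  C–C: 2 × 340 = 680
  C–H: 8 × 418 = 3344
  C=O: 2 × 826 = 1652
  O=O: 5 × 481 = 2405
  Σ(broken) = 8081 kJ
Bonds formed (products):
  C=O: 8 × 826 = 6608
  O–H: 8 × 474 = 3792
  Σ(formed) = 10400 kJ
ΔH = Σ(broken) − Σ(formed) = 8081 − 10400 = −2319 kJ

ΔH ≈ −2319 kJ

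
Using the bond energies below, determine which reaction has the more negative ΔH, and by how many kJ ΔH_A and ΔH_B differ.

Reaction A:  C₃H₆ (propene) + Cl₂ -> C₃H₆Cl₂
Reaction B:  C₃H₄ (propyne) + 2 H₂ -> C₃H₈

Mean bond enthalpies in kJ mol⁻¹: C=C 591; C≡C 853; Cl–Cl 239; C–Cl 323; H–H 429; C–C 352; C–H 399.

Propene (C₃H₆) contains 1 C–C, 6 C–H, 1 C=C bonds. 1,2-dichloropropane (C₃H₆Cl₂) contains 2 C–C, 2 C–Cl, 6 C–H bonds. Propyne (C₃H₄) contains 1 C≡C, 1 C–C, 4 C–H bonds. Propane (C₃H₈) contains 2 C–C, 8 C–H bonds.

Reaction B, by 69 kJ

Reaction A:
  Bonds broken (reactants):
    C–C: 1 × 352 = 352
    C–H: 6 × 399 = 2394
    C=C: 1 × 591 = 591
    Cl–Cl: 1 × 239 = 239
    Σ(broken) = 3576 kJ
  Bonds formed (products):
    C–C: 2 × 352 = 704
    C–Cl: 2 × 323 = 646
    C–H: 6 × 399 = 2394
    Σ(formed) = 3744 kJ
  ΔH_A = 3576 − 3744 = −168 kJ
Reaction B:
  Bonds broken (reactants):
    C≡C: 1 × 853 = 853
    C–C: 1 × 352 = 352
    C–H: 4 × 399 = 1596
    H–H: 2 × 429 = 858
    Σ(broken) = 3659 kJ
  Bonds formed (products):
    C–C: 2 × 352 = 704
    C–H: 8 × 399 = 3192
    Σ(formed) = 3896 kJ
  ΔH_B = 3659 − 3896 = −237 kJ
ΔH_A − ΔH_B = +69 kJ, so reaction B has the more negative ΔH; |ΔH_A − ΔH_B| = 69 kJ.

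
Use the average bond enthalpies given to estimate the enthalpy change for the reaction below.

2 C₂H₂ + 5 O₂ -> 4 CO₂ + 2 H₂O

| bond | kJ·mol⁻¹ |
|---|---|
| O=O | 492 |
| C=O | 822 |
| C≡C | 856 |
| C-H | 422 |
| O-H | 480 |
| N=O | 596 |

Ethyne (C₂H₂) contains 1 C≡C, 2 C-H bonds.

Bonds broken (reactants):
  C≡C: 2 × 856 = 1712
  C-H: 4 × 422 = 1688
  O=O: 5 × 492 = 2460
  Σ(broken) = 5860 kJ
Bonds formed (products):
  C=O: 8 × 822 = 6576
  O-H: 4 × 480 = 1920
  Σ(formed) = 8496 kJ
ΔH = Σ(broken) − Σ(formed) = 5860 − 8496 = −2636 kJ

ΔH ≈ −2636 kJ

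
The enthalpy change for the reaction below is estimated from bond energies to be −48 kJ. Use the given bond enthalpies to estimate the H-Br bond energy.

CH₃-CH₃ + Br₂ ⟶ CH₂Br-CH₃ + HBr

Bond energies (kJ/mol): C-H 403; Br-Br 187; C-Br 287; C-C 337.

D(H-Br) ≈ 351 kJ/mol

Let D be the H-Br bond energy.
Σ(broken) = 1×187 + 1×337 + 6×403 = 2942
Σ(formed) = 1×287 + 1×337 + 5×403 + 1×D = 2639 + D
ΔH = Σ(broken) − Σ(formed) = (2942) − (2639 + D) = +303 − D
Setting this equal to −48 kJ gives D = 351 kJ/mol.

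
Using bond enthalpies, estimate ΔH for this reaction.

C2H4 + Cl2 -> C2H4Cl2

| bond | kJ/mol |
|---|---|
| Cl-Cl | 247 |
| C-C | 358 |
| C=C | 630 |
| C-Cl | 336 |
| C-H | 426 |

ΔH ≈ −153 kJ

Bonds broken (reactants):
  C-H: 4 × 426 = 1704
  C=C: 1 × 630 = 630
  Cl-Cl: 1 × 247 = 247
  Σ(broken) = 2581 kJ
Bonds formed (products):
  C-C: 1 × 358 = 358
  C-Cl: 2 × 336 = 672
  C-H: 4 × 426 = 1704
  Σ(formed) = 2734 kJ
ΔH = Σ(broken) − Σ(formed) = 2581 − 2734 = −153 kJ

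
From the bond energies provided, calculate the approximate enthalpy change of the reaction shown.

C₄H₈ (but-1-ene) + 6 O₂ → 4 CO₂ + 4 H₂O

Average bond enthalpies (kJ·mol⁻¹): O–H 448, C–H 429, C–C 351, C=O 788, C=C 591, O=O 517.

ΔH ≈ −2061 kJ

Bonds broken (reactants):
  C–C: 2 × 351 = 702
  C–H: 8 × 429 = 3432
  C=C: 1 × 591 = 591
  O=O: 6 × 517 = 3102
  Σ(broken) = 7827 kJ
Bonds formed (products):
  C=O: 8 × 788 = 6304
  O–H: 8 × 448 = 3584
  Σ(formed) = 9888 kJ
ΔH = Σ(broken) − Σ(formed) = 7827 − 9888 = −2061 kJ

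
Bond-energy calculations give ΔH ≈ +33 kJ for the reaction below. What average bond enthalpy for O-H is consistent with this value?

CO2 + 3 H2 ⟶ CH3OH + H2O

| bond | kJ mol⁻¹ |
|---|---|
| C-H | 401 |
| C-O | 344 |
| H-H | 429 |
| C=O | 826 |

Let D be the O-H bond energy.
Σ(broken) = 2×826 + 3×429 = 2939
Σ(formed) = 3×401 + 1×344 + 3×D = 1547 + 3D
ΔH = Σ(broken) − Σ(formed) = (2939) − (1547 + 3D) = +1392 − 3D
Setting this equal to +33 kJ gives 3D = 1359, so D = 453 kJ/mol.

D(O-H) ≈ 453 kJ/mol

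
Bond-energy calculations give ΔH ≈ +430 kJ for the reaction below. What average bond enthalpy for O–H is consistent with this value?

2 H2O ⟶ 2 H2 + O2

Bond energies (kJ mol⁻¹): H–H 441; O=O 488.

D(O–H) ≈ 450 kJ/mol

Let D be the O–H bond energy.
Σ(broken) = 4×D = 4D
Σ(formed) = 2×441 + 1×488 = 1370
ΔH = Σ(broken) − Σ(formed) = (4D) − (1370) = −1370 + 4D
Setting this equal to +430 kJ gives 4D = 1800, so D = 450 kJ/mol.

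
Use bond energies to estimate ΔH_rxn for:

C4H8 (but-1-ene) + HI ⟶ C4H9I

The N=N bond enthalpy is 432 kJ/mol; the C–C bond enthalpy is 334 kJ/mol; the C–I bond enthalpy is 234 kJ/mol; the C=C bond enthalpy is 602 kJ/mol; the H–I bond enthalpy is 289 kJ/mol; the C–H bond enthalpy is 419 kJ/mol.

Bonds broken (reactants):
  C–C: 2 × 334 = 668
  C–H: 8 × 419 = 3352
  C=C: 1 × 602 = 602
  H–I: 1 × 289 = 289
  Σ(broken) = 4911 kJ
Bonds formed (products):
  C–C: 3 × 334 = 1002
  C–H: 9 × 419 = 3771
  C–I: 1 × 234 = 234
  Σ(formed) = 5007 kJ
ΔH = Σ(broken) − Σ(formed) = 4911 − 5007 = −96 kJ

ΔH ≈ −96 kJ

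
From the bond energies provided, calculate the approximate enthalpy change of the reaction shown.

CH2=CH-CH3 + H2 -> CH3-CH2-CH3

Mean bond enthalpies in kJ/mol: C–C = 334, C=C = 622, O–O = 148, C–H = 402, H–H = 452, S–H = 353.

Bonds broken (reactants):
  C–C: 1 × 334 = 334
  C–H: 6 × 402 = 2412
  C=C: 1 × 622 = 622
  H–H: 1 × 452 = 452
  Σ(broken) = 3820 kJ
Bonds formed (products):
  C–C: 2 × 334 = 668
  C–H: 8 × 402 = 3216
  Σ(formed) = 3884 kJ
ΔH = Σ(broken) − Σ(formed) = 3820 − 3884 = −64 kJ

ΔH ≈ −64 kJ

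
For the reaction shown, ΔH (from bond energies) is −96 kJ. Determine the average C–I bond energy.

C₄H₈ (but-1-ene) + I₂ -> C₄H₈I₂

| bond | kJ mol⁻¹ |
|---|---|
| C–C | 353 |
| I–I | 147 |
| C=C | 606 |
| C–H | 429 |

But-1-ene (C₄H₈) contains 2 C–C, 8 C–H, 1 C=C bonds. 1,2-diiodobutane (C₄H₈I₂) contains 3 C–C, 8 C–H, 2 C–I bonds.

D(C–I) ≈ 248 kJ/mol

Let D be the C–I bond energy.
Σ(broken) = 2×353 + 8×429 + 1×606 + 1×147 = 4891
Σ(formed) = 3×353 + 8×429 + 2×D = 4491 + 2D
ΔH = Σ(broken) − Σ(formed) = (4891) − (4491 + 2D) = +400 − 2D
Setting this equal to −96 kJ gives 2D = 496, so D = 248 kJ/mol.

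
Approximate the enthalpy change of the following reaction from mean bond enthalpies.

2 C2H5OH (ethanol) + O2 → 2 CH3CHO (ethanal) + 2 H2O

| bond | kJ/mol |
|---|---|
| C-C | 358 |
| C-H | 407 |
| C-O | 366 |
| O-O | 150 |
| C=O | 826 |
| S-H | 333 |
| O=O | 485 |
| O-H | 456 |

ΔH ≈ −533 kJ

Bonds broken (reactants):
  C-C: 2 × 358 = 716
  C-H: 10 × 407 = 4070
  C-O: 2 × 366 = 732
  O-H: 2 × 456 = 912
  O=O: 1 × 485 = 485
  Σ(broken) = 6915 kJ
Bonds formed (products):
  C-C: 2 × 358 = 716
  C-H: 8 × 407 = 3256
  C=O: 2 × 826 = 1652
  O-H: 4 × 456 = 1824
  Σ(formed) = 7448 kJ
ΔH = Σ(broken) − Σ(formed) = 6915 − 7448 = −533 kJ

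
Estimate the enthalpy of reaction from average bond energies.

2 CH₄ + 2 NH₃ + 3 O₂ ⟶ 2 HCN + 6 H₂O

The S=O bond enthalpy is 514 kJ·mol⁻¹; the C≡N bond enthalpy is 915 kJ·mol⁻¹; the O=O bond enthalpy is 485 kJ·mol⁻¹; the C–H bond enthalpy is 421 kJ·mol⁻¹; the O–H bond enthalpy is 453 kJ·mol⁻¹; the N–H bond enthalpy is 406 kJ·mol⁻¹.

ΔH ≈ −849 kJ

Bonds broken (reactants):
  C–H: 8 × 421 = 3368
  N–H: 6 × 406 = 2436
  O=O: 3 × 485 = 1455
  Σ(broken) = 7259 kJ
Bonds formed (products):
  C≡N: 2 × 915 = 1830
  C–H: 2 × 421 = 842
  O–H: 12 × 453 = 5436
  Σ(formed) = 8108 kJ
ΔH = Σ(broken) − Σ(formed) = 7259 − 8108 = −849 kJ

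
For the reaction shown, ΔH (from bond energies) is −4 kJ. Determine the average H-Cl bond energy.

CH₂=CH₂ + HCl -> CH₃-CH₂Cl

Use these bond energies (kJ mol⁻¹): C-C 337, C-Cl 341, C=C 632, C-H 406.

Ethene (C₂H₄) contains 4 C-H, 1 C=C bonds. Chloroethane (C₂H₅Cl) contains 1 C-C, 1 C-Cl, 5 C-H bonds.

D(H-Cl) ≈ 448 kJ/mol

Let D be the H-Cl bond energy.
Σ(broken) = 4×406 + 1×632 + 1×D = 2256 + D
Σ(formed) = 1×337 + 1×341 + 5×406 = 2708
ΔH = Σ(broken) − Σ(formed) = (2256 + D) − (2708) = −452 + D
Setting this equal to −4 kJ gives D = 448 kJ/mol.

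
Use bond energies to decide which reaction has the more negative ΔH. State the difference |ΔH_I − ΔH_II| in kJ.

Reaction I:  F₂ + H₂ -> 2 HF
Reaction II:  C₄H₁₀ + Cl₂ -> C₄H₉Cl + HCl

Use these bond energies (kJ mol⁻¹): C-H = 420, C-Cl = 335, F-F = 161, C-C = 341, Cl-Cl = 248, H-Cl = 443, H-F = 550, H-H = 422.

Reaction I, by 407 kJ

Reaction I:
  Bonds broken (reactants):
    F-F: 1 × 161 = 161
    H-H: 1 × 422 = 422
    Σ(broken) = 583 kJ
  Bonds formed (products):
    H-F: 2 × 550 = 1100
    Σ(formed) = 1100 kJ
  ΔH_I = 583 − 1100 = −517 kJ
Reaction II:
  Bonds broken (reactants):
    C-C: 3 × 341 = 1023
    C-H: 10 × 420 = 4200
    Cl-Cl: 1 × 248 = 248
    Σ(broken) = 5471 kJ
  Bonds formed (products):
    C-C: 3 × 341 = 1023
    C-Cl: 1 × 335 = 335
    C-H: 9 × 420 = 3780
    H-Cl: 1 × 443 = 443
    Σ(formed) = 5581 kJ
  ΔH_II = 5471 − 5581 = −110 kJ
ΔH_I − ΔH_II = −407 kJ, so reaction I has the more negative ΔH; |ΔH_I − ΔH_II| = 407 kJ.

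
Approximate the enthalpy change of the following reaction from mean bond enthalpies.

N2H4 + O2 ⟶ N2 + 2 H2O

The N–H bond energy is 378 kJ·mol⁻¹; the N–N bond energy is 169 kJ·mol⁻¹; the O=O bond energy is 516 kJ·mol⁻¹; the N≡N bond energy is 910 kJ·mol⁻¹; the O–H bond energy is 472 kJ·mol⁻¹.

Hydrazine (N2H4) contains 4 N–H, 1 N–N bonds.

ΔH ≈ −601 kJ

Bonds broken (reactants):
  N–H: 4 × 378 = 1512
  N–N: 1 × 169 = 169
  O=O: 1 × 516 = 516
  Σ(broken) = 2197 kJ
Bonds formed (products):
  N≡N: 1 × 910 = 910
  O–H: 4 × 472 = 1888
  Σ(formed) = 2798 kJ
ΔH = Σ(broken) − Σ(formed) = 2197 − 2798 = −601 kJ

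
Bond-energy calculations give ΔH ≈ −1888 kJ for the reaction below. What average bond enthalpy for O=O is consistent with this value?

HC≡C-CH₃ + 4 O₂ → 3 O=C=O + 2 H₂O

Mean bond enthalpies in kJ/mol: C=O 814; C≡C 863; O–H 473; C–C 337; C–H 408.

D(O=O) ≈ 514 kJ/mol

Let D be the O=O bond energy.
Σ(broken) = 1×863 + 1×337 + 4×408 + 4×D = 2832 + 4D
Σ(formed) = 6×814 + 4×473 = 6776
ΔH = Σ(broken) − Σ(formed) = (2832 + 4D) − (6776) = −3944 + 4D
Setting this equal to −1888 kJ gives 4D = 2056, so D = 514 kJ/mol.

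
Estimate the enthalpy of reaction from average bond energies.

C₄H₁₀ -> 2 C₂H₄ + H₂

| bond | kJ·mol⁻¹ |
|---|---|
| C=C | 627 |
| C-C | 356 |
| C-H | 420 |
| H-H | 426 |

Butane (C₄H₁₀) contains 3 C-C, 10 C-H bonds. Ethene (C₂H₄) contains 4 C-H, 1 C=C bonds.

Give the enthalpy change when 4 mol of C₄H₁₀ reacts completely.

Bonds broken (reactants):
  C-C: 3 × 356 = 1068
  C-H: 10 × 420 = 4200
  Σ(broken) = 5268 kJ
Bonds formed (products):
  C-H: 8 × 420 = 3360
  C=C: 2 × 627 = 1254
  H-H: 1 × 426 = 426
  Σ(formed) = 5040 kJ
ΔH = Σ(broken) − Σ(formed) = 5268 − 5040 = +228 kJ
For 4× the reaction as written: 4 × (+228) = +912 kJ

ΔH = +912 kJ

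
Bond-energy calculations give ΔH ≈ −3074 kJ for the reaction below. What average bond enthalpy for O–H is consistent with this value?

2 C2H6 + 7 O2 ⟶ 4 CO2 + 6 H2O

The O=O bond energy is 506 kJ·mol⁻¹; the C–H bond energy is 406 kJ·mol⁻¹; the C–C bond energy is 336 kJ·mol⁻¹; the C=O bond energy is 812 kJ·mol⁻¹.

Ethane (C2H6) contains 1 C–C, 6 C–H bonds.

Let D be the O–H bond energy.
Σ(broken) = 2×336 + 12×406 + 7×506 = 9086
Σ(formed) = 8×812 + 12×D = 6496 + 12D
ΔH = Σ(broken) − Σ(formed) = (9086) − (6496 + 12D) = +2590 − 12D
Setting this equal to −3074 kJ gives 12D = 5664, so D = 472 kJ/mol.

D(O–H) ≈ 472 kJ/mol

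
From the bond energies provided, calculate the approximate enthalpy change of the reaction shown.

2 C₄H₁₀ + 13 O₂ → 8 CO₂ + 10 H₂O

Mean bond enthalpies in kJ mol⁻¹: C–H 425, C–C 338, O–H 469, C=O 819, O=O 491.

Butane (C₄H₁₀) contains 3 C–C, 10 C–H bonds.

ΔH ≈ −5573 kJ

Bonds broken (reactants):
  C–C: 6 × 338 = 2028
  C–H: 20 × 425 = 8500
  O=O: 13 × 491 = 6383
  Σ(broken) = 16911 kJ
Bonds formed (products):
  C=O: 16 × 819 = 13104
  O–H: 20 × 469 = 9380
  Σ(formed) = 22484 kJ
ΔH = Σ(broken) − Σ(formed) = 16911 − 22484 = −5573 kJ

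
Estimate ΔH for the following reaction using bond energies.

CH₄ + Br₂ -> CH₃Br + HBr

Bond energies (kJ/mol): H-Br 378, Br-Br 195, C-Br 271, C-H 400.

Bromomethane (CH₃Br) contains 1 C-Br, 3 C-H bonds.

ΔH ≈ −54 kJ

Bonds broken (reactants):
  Br-Br: 1 × 195 = 195
  C-H: 4 × 400 = 1600
  Σ(broken) = 1795 kJ
Bonds formed (products):
  C-Br: 1 × 271 = 271
  C-H: 3 × 400 = 1200
  H-Br: 1 × 378 = 378
  Σ(formed) = 1849 kJ
ΔH = Σ(broken) − Σ(formed) = 1795 − 1849 = −54 kJ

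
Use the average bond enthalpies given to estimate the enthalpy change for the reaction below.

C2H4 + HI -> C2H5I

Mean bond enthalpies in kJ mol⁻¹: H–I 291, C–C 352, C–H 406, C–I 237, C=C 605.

Bonds broken (reactants):
  C–H: 4 × 406 = 1624
  C=C: 1 × 605 = 605
  H–I: 1 × 291 = 291
  Σ(broken) = 2520 kJ
Bonds formed (products):
  C–C: 1 × 352 = 352
  C–H: 5 × 406 = 2030
  C–I: 1 × 237 = 237
  Σ(formed) = 2619 kJ
ΔH = Σ(broken) − Σ(formed) = 2520 − 2619 = −99 kJ

ΔH ≈ −99 kJ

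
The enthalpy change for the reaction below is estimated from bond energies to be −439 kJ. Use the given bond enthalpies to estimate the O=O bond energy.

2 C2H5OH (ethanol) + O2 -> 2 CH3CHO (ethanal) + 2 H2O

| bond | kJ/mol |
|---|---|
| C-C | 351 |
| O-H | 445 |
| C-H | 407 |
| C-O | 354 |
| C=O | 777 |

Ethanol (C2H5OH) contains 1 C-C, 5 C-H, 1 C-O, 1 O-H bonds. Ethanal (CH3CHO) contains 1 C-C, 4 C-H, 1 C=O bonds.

D(O=O) ≈ 483 kJ/mol

Let D be the O=O bond energy.
Σ(broken) = 2×351 + 10×407 + 2×354 + 2×445 + 1×D = 6370 + D
Σ(formed) = 2×351 + 8×407 + 2×777 + 4×445 = 7292
ΔH = Σ(broken) − Σ(formed) = (6370 + D) − (7292) = −922 + D
Setting this equal to −439 kJ gives D = 483 kJ/mol.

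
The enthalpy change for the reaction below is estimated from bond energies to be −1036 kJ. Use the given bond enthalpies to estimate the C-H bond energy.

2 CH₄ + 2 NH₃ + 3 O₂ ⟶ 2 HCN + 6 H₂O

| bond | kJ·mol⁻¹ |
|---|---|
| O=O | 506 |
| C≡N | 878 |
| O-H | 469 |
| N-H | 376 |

Let D be the C-H bond energy.
Σ(broken) = 8×D + 6×376 + 3×506 = 3774 + 8D
Σ(formed) = 2×878 + 2×D + 12×469 = 7384 + 2D
ΔH = Σ(broken) − Σ(formed) = (3774 + 8D) − (7384 + 2D) = −3610 + 6D
Setting this equal to −1036 kJ gives 6D = 2574, so D = 429 kJ/mol.

D(C-H) ≈ 429 kJ/mol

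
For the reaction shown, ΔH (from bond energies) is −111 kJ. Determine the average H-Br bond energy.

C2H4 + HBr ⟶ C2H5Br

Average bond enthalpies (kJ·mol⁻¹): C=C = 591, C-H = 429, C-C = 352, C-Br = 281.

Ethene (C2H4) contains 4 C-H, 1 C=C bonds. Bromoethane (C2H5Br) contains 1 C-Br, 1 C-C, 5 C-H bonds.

Let D be the H-Br bond energy.
Σ(broken) = 4×429 + 1×591 + 1×D = 2307 + D
Σ(formed) = 1×281 + 1×352 + 5×429 = 2778
ΔH = Σ(broken) − Σ(formed) = (2307 + D) − (2778) = −471 + D
Setting this equal to −111 kJ gives D = 360 kJ/mol.

D(H-Br) ≈ 360 kJ/mol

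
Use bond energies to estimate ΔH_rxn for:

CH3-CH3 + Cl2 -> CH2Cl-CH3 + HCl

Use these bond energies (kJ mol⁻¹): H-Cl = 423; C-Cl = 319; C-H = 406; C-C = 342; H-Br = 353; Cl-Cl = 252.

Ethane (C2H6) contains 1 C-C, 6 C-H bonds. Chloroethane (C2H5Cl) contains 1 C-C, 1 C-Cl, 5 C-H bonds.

ΔH ≈ −84 kJ

Bonds broken (reactants):
  C-C: 1 × 342 = 342
  C-H: 6 × 406 = 2436
  Cl-Cl: 1 × 252 = 252
  Σ(broken) = 3030 kJ
Bonds formed (products):
  C-C: 1 × 342 = 342
  C-Cl: 1 × 319 = 319
  C-H: 5 × 406 = 2030
  H-Cl: 1 × 423 = 423
  Σ(formed) = 3114 kJ
ΔH = Σ(broken) − Σ(formed) = 3030 − 3114 = −84 kJ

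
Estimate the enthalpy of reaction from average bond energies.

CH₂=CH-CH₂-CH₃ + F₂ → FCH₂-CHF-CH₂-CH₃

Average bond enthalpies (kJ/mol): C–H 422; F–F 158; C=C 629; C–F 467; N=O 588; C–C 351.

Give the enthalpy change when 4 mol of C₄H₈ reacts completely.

ΔH = −1992 kJ

Bonds broken (reactants):
  C–C: 2 × 351 = 702
  C–H: 8 × 422 = 3376
  C=C: 1 × 629 = 629
  F–F: 1 × 158 = 158
  Σ(broken) = 4865 kJ
Bonds formed (products):
  C–C: 3 × 351 = 1053
  C–F: 2 × 467 = 934
  C–H: 8 × 422 = 3376
  Σ(formed) = 5363 kJ
ΔH = Σ(broken) − Σ(formed) = 4865 − 5363 = −498 kJ
For 4× the reaction as written: 4 × (−498) = −1992 kJ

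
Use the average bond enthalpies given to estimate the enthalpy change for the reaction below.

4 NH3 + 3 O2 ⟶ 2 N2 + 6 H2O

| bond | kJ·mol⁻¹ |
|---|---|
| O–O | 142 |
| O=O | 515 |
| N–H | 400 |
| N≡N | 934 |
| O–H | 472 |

Bonds broken (reactants):
  N–H: 12 × 400 = 4800
  O=O: 3 × 515 = 1545
  Σ(broken) = 6345 kJ
Bonds formed (products):
  N≡N: 2 × 934 = 1868
  O–H: 12 × 472 = 5664
  Σ(formed) = 7532 kJ
ΔH = Σ(broken) − Σ(formed) = 6345 − 7532 = −1187 kJ

ΔH ≈ −1187 kJ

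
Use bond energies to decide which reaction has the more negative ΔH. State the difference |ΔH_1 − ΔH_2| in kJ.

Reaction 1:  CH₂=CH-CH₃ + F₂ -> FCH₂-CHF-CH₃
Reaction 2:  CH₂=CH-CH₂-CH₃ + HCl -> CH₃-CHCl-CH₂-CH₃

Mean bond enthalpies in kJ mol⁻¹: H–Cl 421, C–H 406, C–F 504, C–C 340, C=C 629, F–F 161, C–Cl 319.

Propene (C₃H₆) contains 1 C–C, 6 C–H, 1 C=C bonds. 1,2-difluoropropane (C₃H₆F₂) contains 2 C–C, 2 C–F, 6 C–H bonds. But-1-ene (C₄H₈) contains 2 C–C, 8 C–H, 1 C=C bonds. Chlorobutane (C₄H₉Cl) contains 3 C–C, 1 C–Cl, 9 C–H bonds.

Reaction 1:
  Bonds broken (reactants):
    C–C: 1 × 340 = 340
    C–H: 6 × 406 = 2436
    C=C: 1 × 629 = 629
    F–F: 1 × 161 = 161
    Σ(broken) = 3566 kJ
  Bonds formed (products):
    C–C: 2 × 340 = 680
    C–F: 2 × 504 = 1008
    C–H: 6 × 406 = 2436
    Σ(formed) = 4124 kJ
  ΔH_1 = 3566 − 4124 = −558 kJ
Reaction 2:
  Bonds broken (reactants):
    C–C: 2 × 340 = 680
    C–H: 8 × 406 = 3248
    C=C: 1 × 629 = 629
    H–Cl: 1 × 421 = 421
    Σ(broken) = 4978 kJ
  Bonds formed (products):
    C–C: 3 × 340 = 1020
    C–Cl: 1 × 319 = 319
    C–H: 9 × 406 = 3654
    Σ(formed) = 4993 kJ
  ΔH_2 = 4978 − 4993 = −15 kJ
ΔH_1 − ΔH_2 = −543 kJ, so reaction 1 has the more negative ΔH; |ΔH_1 − ΔH_2| = 543 kJ.

Reaction 1, by 543 kJ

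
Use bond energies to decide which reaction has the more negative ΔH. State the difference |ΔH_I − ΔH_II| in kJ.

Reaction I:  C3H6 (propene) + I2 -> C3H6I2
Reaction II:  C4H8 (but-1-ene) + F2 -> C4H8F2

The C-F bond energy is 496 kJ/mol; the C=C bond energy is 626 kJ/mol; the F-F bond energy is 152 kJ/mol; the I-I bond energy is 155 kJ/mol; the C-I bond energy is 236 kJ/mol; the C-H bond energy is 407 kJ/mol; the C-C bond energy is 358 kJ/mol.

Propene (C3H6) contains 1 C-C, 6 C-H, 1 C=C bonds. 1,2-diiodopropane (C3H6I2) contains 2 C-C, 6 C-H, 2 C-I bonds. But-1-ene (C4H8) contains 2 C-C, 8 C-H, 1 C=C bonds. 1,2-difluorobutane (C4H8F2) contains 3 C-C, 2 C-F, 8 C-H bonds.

Reaction I:
  Bonds broken (reactants):
    C-C: 1 × 358 = 358
    C-H: 6 × 407 = 2442
    C=C: 1 × 626 = 626
    I-I: 1 × 155 = 155
    Σ(broken) = 3581 kJ
  Bonds formed (products):
    C-C: 2 × 358 = 716
    C-H: 6 × 407 = 2442
    C-I: 2 × 236 = 472
    Σ(formed) = 3630 kJ
  ΔH_I = 3581 − 3630 = −49 kJ
Reaction II:
  Bonds broken (reactants):
    C-C: 2 × 358 = 716
    C-H: 8 × 407 = 3256
    C=C: 1 × 626 = 626
    F-F: 1 × 152 = 152
    Σ(broken) = 4750 kJ
  Bonds formed (products):
    C-C: 3 × 358 = 1074
    C-F: 2 × 496 = 992
    C-H: 8 × 407 = 3256
    Σ(formed) = 5322 kJ
  ΔH_II = 4750 − 5322 = −572 kJ
ΔH_I − ΔH_II = +523 kJ, so reaction II has the more negative ΔH; |ΔH_I − ΔH_II| = 523 kJ.

Reaction II, by 523 kJ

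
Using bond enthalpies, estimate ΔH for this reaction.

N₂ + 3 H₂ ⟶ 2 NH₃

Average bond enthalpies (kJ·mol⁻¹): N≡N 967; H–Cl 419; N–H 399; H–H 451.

ΔH ≈ −74 kJ

Bonds broken (reactants):
  H–H: 3 × 451 = 1353
  N≡N: 1 × 967 = 967
  Σ(broken) = 2320 kJ
Bonds formed (products):
  N–H: 6 × 399 = 2394
  Σ(formed) = 2394 kJ
ΔH = Σ(broken) − Σ(formed) = 2320 − 2394 = −74 kJ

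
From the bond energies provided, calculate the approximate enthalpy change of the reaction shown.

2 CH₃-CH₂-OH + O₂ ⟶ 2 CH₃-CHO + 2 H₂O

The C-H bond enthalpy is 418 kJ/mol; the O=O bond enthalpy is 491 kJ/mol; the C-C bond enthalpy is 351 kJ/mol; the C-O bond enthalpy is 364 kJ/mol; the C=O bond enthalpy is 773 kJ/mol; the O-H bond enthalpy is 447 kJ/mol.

Bonds broken (reactants):
  C-C: 2 × 351 = 702
  C-H: 10 × 418 = 4180
  C-O: 2 × 364 = 728
  O-H: 2 × 447 = 894
  O=O: 1 × 491 = 491
  Σ(broken) = 6995 kJ
Bonds formed (products):
  C-C: 2 × 351 = 702
  C-H: 8 × 418 = 3344
  C=O: 2 × 773 = 1546
  O-H: 4 × 447 = 1788
  Σ(formed) = 7380 kJ
ΔH = Σ(broken) − Σ(formed) = 6995 − 7380 = −385 kJ

ΔH ≈ −385 kJ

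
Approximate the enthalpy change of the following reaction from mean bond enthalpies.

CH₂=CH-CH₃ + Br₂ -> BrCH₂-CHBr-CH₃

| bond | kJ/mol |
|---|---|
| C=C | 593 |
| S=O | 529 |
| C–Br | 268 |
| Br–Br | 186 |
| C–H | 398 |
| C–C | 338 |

ΔH ≈ −95 kJ

Bonds broken (reactants):
  Br–Br: 1 × 186 = 186
  C–C: 1 × 338 = 338
  C–H: 6 × 398 = 2388
  C=C: 1 × 593 = 593
  Σ(broken) = 3505 kJ
Bonds formed (products):
  C–Br: 2 × 268 = 536
  C–C: 2 × 338 = 676
  C–H: 6 × 398 = 2388
  Σ(formed) = 3600 kJ
ΔH = Σ(broken) − Σ(formed) = 3505 − 3600 = −95 kJ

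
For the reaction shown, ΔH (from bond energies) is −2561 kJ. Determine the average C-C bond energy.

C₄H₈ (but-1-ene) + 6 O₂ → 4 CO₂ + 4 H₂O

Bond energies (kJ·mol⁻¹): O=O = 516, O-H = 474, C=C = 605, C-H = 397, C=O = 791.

Let D be the C-C bond energy.
Σ(broken) = 2×D + 8×397 + 1×605 + 6×516 = 6877 + 2D
Σ(formed) = 8×791 + 8×474 = 10120
ΔH = Σ(broken) − Σ(formed) = (6877 + 2D) − (10120) = −3243 + 2D
Setting this equal to −2561 kJ gives 2D = 682, so D = 341 kJ/mol.

D(C-C) ≈ 341 kJ/mol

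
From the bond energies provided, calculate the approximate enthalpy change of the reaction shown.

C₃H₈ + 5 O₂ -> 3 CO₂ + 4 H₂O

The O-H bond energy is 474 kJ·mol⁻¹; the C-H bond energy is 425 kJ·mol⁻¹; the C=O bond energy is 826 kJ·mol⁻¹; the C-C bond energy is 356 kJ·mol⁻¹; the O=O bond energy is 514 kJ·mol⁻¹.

ΔH ≈ −2066 kJ

Bonds broken (reactants):
  C-C: 2 × 356 = 712
  C-H: 8 × 425 = 3400
  O=O: 5 × 514 = 2570
  Σ(broken) = 6682 kJ
Bonds formed (products):
  C=O: 6 × 826 = 4956
  O-H: 8 × 474 = 3792
  Σ(formed) = 8748 kJ
ΔH = Σ(broken) − Σ(formed) = 6682 − 8748 = −2066 kJ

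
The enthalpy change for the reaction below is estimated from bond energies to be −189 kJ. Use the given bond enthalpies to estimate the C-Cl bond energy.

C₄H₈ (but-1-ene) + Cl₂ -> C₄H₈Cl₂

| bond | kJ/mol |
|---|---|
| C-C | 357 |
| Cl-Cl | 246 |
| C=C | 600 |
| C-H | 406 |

D(C-Cl) ≈ 339 kJ/mol

Let D be the C-Cl bond energy.
Σ(broken) = 2×357 + 8×406 + 1×600 + 1×246 = 4808
Σ(formed) = 3×357 + 2×D + 8×406 = 4319 + 2D
ΔH = Σ(broken) − Σ(formed) = (4808) − (4319 + 2D) = +489 − 2D
Setting this equal to −189 kJ gives 2D = 678, so D = 339 kJ/mol.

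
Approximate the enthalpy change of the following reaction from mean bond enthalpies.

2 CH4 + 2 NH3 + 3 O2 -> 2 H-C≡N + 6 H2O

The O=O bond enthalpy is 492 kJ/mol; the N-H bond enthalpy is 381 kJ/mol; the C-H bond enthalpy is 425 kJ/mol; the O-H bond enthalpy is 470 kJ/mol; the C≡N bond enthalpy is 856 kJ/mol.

Bonds broken (reactants):
  C-H: 8 × 425 = 3400
  N-H: 6 × 381 = 2286
  O=O: 3 × 492 = 1476
  Σ(broken) = 7162 kJ
Bonds formed (products):
  C≡N: 2 × 856 = 1712
  C-H: 2 × 425 = 850
  O-H: 12 × 470 = 5640
  Σ(formed) = 8202 kJ
ΔH = Σ(broken) − Σ(formed) = 7162 − 8202 = −1040 kJ

ΔH ≈ −1040 kJ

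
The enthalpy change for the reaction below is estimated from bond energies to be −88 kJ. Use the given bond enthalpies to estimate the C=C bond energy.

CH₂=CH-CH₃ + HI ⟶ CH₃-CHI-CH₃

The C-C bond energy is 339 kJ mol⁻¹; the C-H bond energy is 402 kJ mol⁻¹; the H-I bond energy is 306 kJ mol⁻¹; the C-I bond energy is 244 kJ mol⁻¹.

Let D be the C=C bond energy.
Σ(broken) = 1×339 + 6×402 + 1×D + 1×306 = 3057 + D
Σ(formed) = 2×339 + 7×402 + 1×244 = 3736
ΔH = Σ(broken) − Σ(formed) = (3057 + D) − (3736) = −679 + D
Setting this equal to −88 kJ gives D = 591 kJ/mol.

D(C=C) ≈ 591 kJ/mol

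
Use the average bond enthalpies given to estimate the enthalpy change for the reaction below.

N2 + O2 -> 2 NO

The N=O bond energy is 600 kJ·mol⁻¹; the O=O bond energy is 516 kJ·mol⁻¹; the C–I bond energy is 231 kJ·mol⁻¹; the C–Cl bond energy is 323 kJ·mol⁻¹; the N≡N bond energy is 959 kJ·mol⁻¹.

Bonds broken (reactants):
  N≡N: 1 × 959 = 959
  O=O: 1 × 516 = 516
  Σ(broken) = 1475 kJ
Bonds formed (products):
  N=O: 2 × 600 = 1200
  Σ(formed) = 1200 kJ
ΔH = Σ(broken) − Σ(formed) = 1475 − 1200 = +275 kJ

ΔH ≈ +275 kJ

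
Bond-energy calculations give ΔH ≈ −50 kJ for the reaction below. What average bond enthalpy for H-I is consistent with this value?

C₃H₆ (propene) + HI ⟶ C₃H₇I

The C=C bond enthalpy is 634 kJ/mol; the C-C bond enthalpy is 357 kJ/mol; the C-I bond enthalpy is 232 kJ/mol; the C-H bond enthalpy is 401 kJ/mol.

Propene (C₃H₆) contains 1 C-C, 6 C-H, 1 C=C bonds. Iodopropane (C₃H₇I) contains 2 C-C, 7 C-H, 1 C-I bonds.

D(H-I) ≈ 306 kJ/mol

Let D be the H-I bond energy.
Σ(broken) = 1×357 + 6×401 + 1×634 + 1×D = 3397 + D
Σ(formed) = 2×357 + 7×401 + 1×232 = 3753
ΔH = Σ(broken) − Σ(formed) = (3397 + D) − (3753) = −356 + D
Setting this equal to −50 kJ gives D = 306 kJ/mol.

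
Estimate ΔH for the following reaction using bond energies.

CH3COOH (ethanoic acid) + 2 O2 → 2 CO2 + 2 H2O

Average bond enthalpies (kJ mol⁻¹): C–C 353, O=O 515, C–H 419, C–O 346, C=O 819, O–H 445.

Bonds broken (reactants):
  C–C: 1 × 353 = 353
  C–H: 3 × 419 = 1257
  C–O: 1 × 346 = 346
  C=O: 1 × 819 = 819
  O–H: 1 × 445 = 445
  O=O: 2 × 515 = 1030
  Σ(broken) = 4250 kJ
Bonds formed (products):
  C=O: 4 × 819 = 3276
  O–H: 4 × 445 = 1780
  Σ(formed) = 5056 kJ
ΔH = Σ(broken) − Σ(formed) = 4250 − 5056 = −806 kJ

ΔH ≈ −806 kJ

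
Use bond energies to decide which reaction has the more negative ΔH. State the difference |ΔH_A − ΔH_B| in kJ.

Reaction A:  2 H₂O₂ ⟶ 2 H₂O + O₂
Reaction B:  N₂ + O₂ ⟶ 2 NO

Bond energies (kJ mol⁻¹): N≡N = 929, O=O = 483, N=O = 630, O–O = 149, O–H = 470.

Reaction A, by 337 kJ

Reaction A:
  Bonds broken (reactants):
    O–H: 4 × 470 = 1880
    O–O: 2 × 149 = 298
    Σ(broken) = 2178 kJ
  Bonds formed (products):
    O–H: 4 × 470 = 1880
    O=O: 1 × 483 = 483
    Σ(formed) = 2363 kJ
  ΔH_A = 2178 − 2363 = −185 kJ
Reaction B:
  Bonds broken (reactants):
    N≡N: 1 × 929 = 929
    O=O: 1 × 483 = 483
    Σ(broken) = 1412 kJ
  Bonds formed (products):
    N=O: 2 × 630 = 1260
    Σ(formed) = 1260 kJ
  ΔH_B = 1412 − 1260 = +152 kJ
ΔH_A − ΔH_B = −337 kJ, so reaction A has the more negative ΔH; |ΔH_A − ΔH_B| = 337 kJ.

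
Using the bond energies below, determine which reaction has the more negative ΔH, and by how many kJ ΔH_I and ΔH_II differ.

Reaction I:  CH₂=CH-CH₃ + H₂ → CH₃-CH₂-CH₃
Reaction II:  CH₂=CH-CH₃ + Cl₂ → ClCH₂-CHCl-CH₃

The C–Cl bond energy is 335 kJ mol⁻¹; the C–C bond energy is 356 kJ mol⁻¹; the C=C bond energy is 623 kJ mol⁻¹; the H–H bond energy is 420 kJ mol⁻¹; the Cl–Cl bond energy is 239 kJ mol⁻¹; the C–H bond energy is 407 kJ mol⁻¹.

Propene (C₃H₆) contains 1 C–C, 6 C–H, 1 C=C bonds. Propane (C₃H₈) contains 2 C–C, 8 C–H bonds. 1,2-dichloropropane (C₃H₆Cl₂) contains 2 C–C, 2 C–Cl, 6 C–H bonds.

Reaction I:
  Bonds broken (reactants):
    C–C: 1 × 356 = 356
    C–H: 6 × 407 = 2442
    C=C: 1 × 623 = 623
    H–H: 1 × 420 = 420
    Σ(broken) = 3841 kJ
  Bonds formed (products):
    C–C: 2 × 356 = 712
    C–H: 8 × 407 = 3256
    Σ(formed) = 3968 kJ
  ΔH_I = 3841 − 3968 = −127 kJ
Reaction II:
  Bonds broken (reactants):
    C–C: 1 × 356 = 356
    C–H: 6 × 407 = 2442
    C=C: 1 × 623 = 623
    Cl–Cl: 1 × 239 = 239
    Σ(broken) = 3660 kJ
  Bonds formed (products):
    C–C: 2 × 356 = 712
    C–Cl: 2 × 335 = 670
    C–H: 6 × 407 = 2442
    Σ(formed) = 3824 kJ
  ΔH_II = 3660 − 3824 = −164 kJ
ΔH_I − ΔH_II = +37 kJ, so reaction II has the more negative ΔH; |ΔH_I − ΔH_II| = 37 kJ.

Reaction II, by 37 kJ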